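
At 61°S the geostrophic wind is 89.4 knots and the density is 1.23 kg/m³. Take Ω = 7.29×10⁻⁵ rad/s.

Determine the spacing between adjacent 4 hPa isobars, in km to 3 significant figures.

55.5 km

Coriolis parameter at 61°S:
f = 2Ω sin φ = 2 × 7.29×10⁻⁵ × sin 61° = 1.28×10⁻⁴ s⁻¹
Wind speed in SI: 89.4 knots = 46.0 m/s
Geostrophic balance rearranged: |∂P/∂n| = f ρ V_g
|∂P/∂n| = 1.28×10⁻⁴ × 1.23 × 46.0 = 7.21×10⁻³ Pa/m
Isobar spacing: Δn = ΔP/|∂P/∂n| = 400 Pa / 7.21×10⁻³ Pa/m = 55450 m ≈ 55.5 km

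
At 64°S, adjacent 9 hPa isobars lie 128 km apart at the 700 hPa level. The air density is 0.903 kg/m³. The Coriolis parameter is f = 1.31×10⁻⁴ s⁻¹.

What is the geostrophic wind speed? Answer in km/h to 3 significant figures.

Pressure gradient: |∂P/∂n| = 900 Pa / 128000 m = 7.03×10⁻³ Pa/m
Geostrophic balance (pressure-gradient force = Coriolis force):
V_g = (1/(fρ)) |∂P/∂n| = 7.03×10⁻³ / (1.31×10⁻⁴ × 0.903) = 59.4 m/s
Converting: 59.4 m/s × 3.6 = 214 km/h

214 km/h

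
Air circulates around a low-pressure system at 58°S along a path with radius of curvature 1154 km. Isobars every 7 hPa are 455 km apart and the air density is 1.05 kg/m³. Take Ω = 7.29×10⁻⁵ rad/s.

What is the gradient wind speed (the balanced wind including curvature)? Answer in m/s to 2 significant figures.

11 m/s

Coriolis parameter at 58°S:
f = 2Ω sin φ = 2 × 7.29×10⁻⁵ × sin 58° = 1.24×10⁻⁴ s⁻¹
Pressure gradient: |∂P/∂n| = 700 Pa / 455000 m = 1.54×10⁻³ Pa/m
Geostrophic speed: V_g = |∂P/∂n|/(fρ) = 1.54×10⁻³/(1.24×10⁻⁴ × 1.05) = 11.9 m/s
Around a low, centrifugal force acts outward with Coriolis, so pressure-gradient force balances both:
(1/ρ)|∂P/∂n| = fV + V²/R  →  V² + fR·V − fR·V_g = 0
With fR = 1.24×10⁻⁴ × 1154×10³ m = 143 m/s:
V = [−fR + √((fR)² + 4 fR V_g)]/2 = [−143 + √(143² + 4×143×11.9)]/2 = 11 m/s
Subgeostrophic (V < V_g = 11.9 m/s), as expected around a low.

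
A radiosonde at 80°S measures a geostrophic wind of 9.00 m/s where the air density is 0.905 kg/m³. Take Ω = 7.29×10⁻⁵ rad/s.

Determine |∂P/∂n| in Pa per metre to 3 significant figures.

1.17×10⁻³ Pa/m

Coriolis parameter at 80°S:
f = 2Ω sin φ = 2 × 7.29×10⁻⁵ × sin 80° = 1.44×10⁻⁴ s⁻¹
Geostrophic balance rearranged: |∂P/∂n| = f ρ V_g
|∂P/∂n| = 1.44×10⁻⁴ × 0.905 × 9.00 = 1.17×10⁻³ Pa/m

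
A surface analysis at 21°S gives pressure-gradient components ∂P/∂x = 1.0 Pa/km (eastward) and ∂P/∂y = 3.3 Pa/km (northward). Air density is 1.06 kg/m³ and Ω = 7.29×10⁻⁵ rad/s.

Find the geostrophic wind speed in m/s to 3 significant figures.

Coriolis parameter at 21°S:
f = 2Ω sin φ = 2 × 7.29×10⁻⁵ × sin 21° = 5.23×10⁻⁵ s⁻¹
In the Southern Hemisphere f is negative: f = −5.23×10⁻⁵ s⁻¹.
Component geostrophic relations (x east, y north):
u_g = −(1/(fρ)) ∂P/∂y,  v_g = (1/(fρ)) ∂P/∂x
u_g = −(3.3×10⁻³)/(−5.23×10⁻⁵ × 1.06) = 59.6 m/s;  v_g = (1.0×10⁻³)/(−5.23×10⁻⁵ × 1.06) = −18.1 m/s
|V_g| = √(u_g² + v_g²) = 62.3 m/s

62.3 m/s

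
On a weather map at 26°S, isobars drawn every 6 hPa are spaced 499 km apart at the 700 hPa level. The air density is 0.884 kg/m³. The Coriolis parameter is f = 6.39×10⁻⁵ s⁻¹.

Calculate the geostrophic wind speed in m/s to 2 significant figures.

21 m/s

Pressure gradient: |∂P/∂n| = 600 Pa / 499000 m = 1.20×10⁻³ Pa/m
Geostrophic balance (pressure-gradient force = Coriolis force):
V_g = (1/(fρ)) |∂P/∂n| = 1.20×10⁻³ / (6.39×10⁻⁵ × 0.884) = 21.3 m/s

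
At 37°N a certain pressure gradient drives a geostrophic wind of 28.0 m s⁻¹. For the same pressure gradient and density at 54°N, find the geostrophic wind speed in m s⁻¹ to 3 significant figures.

With the same pressure gradient and density, V_g ∝ 1/f ∝ 1/sin φ.
V₂ = V₁ · sin φ₁ / sin φ₂ = 28.0 × sin 37° / sin 54°
V₂ = 28.0 × 0.6018/0.8090 = 20.8 m s⁻¹

20.8 m s⁻¹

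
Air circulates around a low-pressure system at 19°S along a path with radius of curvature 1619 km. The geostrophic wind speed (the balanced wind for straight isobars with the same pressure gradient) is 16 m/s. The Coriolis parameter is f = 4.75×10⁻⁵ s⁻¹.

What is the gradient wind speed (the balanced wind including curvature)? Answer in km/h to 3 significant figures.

48.9 km/h

Around a low, centrifugal force acts outward with Coriolis, so pressure-gradient force balances both:
(1/ρ)|∂P/∂n| = fV + V²/R  →  V² + fR·V − fR·V_g = 0
With fR = 4.75×10⁻⁵ × 1619×10³ m = 76.9 m/s:
V = [−fR + √((fR)² + 4 fR V_g)]/2 = [−76.9 + √(76.9² + 4×76.9×16)]/2 = 13.6 m/s
Subgeostrophic (V < V_g = 16 m/s), as expected around a low.
Converting: 13.6 m/s × 3.6 = 48.9 km/h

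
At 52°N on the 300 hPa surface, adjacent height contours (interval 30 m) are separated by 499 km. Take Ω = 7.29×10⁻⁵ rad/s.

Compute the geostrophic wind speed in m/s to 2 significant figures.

Coriolis parameter at 52°N:
f = 2Ω sin φ = 2 × 7.29×10⁻⁵ × sin 52° = 1.15×10⁻⁴ s⁻¹
Height gradient: |∂Z/∂n| = 30 m / 499000 m = 6.01×10⁻⁵
On a pressure surface, geostrophic balance gives V_g = (g/f)|∂Z/∂n|:
V_g = 9.81 × 6.01×10⁻⁵ / 1.15×10⁻⁴ = 5.13 m/s

5.1 m/s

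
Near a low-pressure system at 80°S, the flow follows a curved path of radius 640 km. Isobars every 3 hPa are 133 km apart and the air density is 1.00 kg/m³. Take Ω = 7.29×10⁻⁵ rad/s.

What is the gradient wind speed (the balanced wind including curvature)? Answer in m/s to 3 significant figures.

13.7 m/s

Coriolis parameter at 80°S:
f = 2Ω sin φ = 2 × 7.29×10⁻⁵ × sin 80° = 1.44×10⁻⁴ s⁻¹
Pressure gradient: |∂P/∂n| = 300 Pa / 133000 m = 2.26×10⁻³ Pa/m
Geostrophic speed: V_g = |∂P/∂n|/(fρ) = 2.26×10⁻³/(1.44×10⁻⁴ × 1.00) = 15.7 m/s
Around a low, centrifugal force acts outward with Coriolis, so pressure-gradient force balances both:
(1/ρ)|∂P/∂n| = fV + V²/R  →  V² + fR·V − fR·V_g = 0
With fR = 1.44×10⁻⁴ × 640×10³ m = 91.9 m/s:
V = [−fR + √((fR)² + 4 fR V_g)]/2 = [−91.9 + √(91.9² + 4×91.9×15.7)]/2 = 13.7 m/s
Subgeostrophic (V < V_g = 15.7 m/s), as expected around a low.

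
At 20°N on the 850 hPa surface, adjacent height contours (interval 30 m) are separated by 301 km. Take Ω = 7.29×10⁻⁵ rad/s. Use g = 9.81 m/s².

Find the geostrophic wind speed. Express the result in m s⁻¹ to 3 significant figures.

19.6 m s⁻¹

Coriolis parameter at 20°N:
f = 2Ω sin φ = 2 × 7.29×10⁻⁵ × sin 20° = 4.99×10⁻⁵ s⁻¹
Height gradient: |∂Z/∂n| = 30 m / 301000 m = 9.97×10⁻⁵
On a pressure surface, geostrophic balance gives V_g = (g/f)|∂Z/∂n|:
V_g = 9.81 × 9.97×10⁻⁵ / 4.99×10⁻⁵ = 19.6 m/s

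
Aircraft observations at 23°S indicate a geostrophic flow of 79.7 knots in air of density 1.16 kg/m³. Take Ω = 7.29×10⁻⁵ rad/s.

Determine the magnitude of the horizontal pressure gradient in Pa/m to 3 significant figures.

Coriolis parameter at 23°S:
f = 2Ω sin φ = 2 × 7.29×10⁻⁵ × sin 23° = 5.70×10⁻⁵ s⁻¹
Wind speed in SI: 79.7 knots = 41.0 m/s
Geostrophic balance rearranged: |∂P/∂n| = f ρ V_g
|∂P/∂n| = 5.70×10⁻⁵ × 1.16 × 41.0 = 2.71×10⁻³ Pa/m

2.71×10⁻³ Pa/m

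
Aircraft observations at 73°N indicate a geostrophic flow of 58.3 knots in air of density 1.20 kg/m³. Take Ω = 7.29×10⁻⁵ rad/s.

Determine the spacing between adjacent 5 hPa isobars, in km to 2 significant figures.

Coriolis parameter at 73°N:
f = 2Ω sin φ = 2 × 7.29×10⁻⁵ × sin 73° = 1.39×10⁻⁴ s⁻¹
Wind speed in SI: 58.3 knots = 30.0 m/s
Geostrophic balance rearranged: |∂P/∂n| = f ρ V_g
|∂P/∂n| = 1.39×10⁻⁴ × 1.20 × 30.0 = 5.02×10⁻³ Pa/m
Isobar spacing: Δn = ΔP/|∂P/∂n| = 500 Pa / 5.02×10⁻³ Pa/m = 99639 m ≈ 100 km

100 km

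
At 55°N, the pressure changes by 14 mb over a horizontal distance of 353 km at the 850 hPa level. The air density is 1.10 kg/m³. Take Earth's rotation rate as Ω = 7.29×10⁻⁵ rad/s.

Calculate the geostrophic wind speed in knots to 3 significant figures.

58.7 knots

Coriolis parameter at 55°N:
f = 2Ω sin φ = 2 × 7.29×10⁻⁵ × sin 55° = 1.19×10⁻⁴ s⁻¹
Pressure gradient: |∂P/∂n| = 1400 Pa / 353000 m = 3.97×10⁻³ Pa/m
Geostrophic balance (pressure-gradient force = Coriolis force):
V_g = (1/(fρ)) |∂P/∂n| = 3.97×10⁻³ / (1.19×10⁻⁴ × 1.10) = 30.2 m/s
Converting: 30.2 m/s × 1.944 = 58.7 knots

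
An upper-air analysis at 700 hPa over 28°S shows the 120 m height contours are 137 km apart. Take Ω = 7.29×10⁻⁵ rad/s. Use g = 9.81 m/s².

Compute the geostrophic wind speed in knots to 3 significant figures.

244 knots

Coriolis parameter at 28°S:
f = 2Ω sin φ = 2 × 7.29×10⁻⁵ × sin 28° = 6.84×10⁻⁵ s⁻¹
Height gradient: |∂Z/∂n| = 120 m / 137000 m = 8.76×10⁻⁴
On a pressure surface, geostrophic balance gives V_g = (g/f)|∂Z/∂n|:
V_g = 9.81 × 8.76×10⁻⁴ / 6.84×10⁻⁵ = 126 m/s
Converting: 126 m/s × 1.944 = 244 knots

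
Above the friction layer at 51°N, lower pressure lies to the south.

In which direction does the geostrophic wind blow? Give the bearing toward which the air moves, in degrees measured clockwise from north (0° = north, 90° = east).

270°

The pressure-gradient force points toward the south (bearing 180°).
Geostrophic balance: in the Northern Hemisphere the Coriolis force deflects motion to the right, so the geostrophic wind blows 90° to the right of the pressure-gradient force (low pressure on the left).
Rotating 180° by 90° clockwise gives 270° — the wind blows toward the west.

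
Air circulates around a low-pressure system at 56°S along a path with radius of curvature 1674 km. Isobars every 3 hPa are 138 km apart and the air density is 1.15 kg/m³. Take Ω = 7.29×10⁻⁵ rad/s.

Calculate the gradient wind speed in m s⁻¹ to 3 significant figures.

Coriolis parameter at 56°S:
f = 2Ω sin φ = 2 × 7.29×10⁻⁵ × sin 56° = 1.21×10⁻⁴ s⁻¹
Pressure gradient: |∂P/∂n| = 300 Pa / 138000 m = 2.17×10⁻³ Pa/m
Geostrophic speed: V_g = |∂P/∂n|/(fρ) = 2.17×10⁻³/(1.21×10⁻⁴ × 1.15) = 15.6 m/s
Around a low, centrifugal force acts outward with Coriolis, so pressure-gradient force balances both:
(1/ρ)|∂P/∂n| = fV + V²/R  →  V² + fR·V − fR·V_g = 0
With fR = 1.21×10⁻⁴ × 1674×10³ m = 202 m/s:
V = [−fR + √((fR)² + 4 fR V_g)]/2 = [−202 + √(202² + 4×202×15.6)]/2 = 14.6 m/s
Subgeostrophic (V < V_g = 15.6 m/s), as expected around a low.

14.6 m s⁻¹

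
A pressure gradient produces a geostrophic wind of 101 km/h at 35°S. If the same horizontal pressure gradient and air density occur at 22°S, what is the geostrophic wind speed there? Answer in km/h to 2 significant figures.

150 km/h

With the same pressure gradient and density, V_g ∝ 1/f ∝ 1/sin φ.
V₂ = V₁ · sin φ₁ / sin φ₂ = 101 × sin 35° / sin 22°
V₂ = 101 × 0.5736/0.3746 = 150 km/h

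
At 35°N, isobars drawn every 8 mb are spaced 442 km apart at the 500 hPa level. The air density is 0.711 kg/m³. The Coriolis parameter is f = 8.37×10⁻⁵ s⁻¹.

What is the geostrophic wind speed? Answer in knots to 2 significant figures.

Pressure gradient: |∂P/∂n| = 800 Pa / 442000 m = 1.81×10⁻³ Pa/m
Geostrophic balance (pressure-gradient force = Coriolis force):
V_g = (1/(fρ)) |∂P/∂n| = 1.81×10⁻³ / (8.37×10⁻⁵ × 0.711) = 30.4 m/s
Converting: 30.4 m/s × 1.944 = 59 knots

59 knots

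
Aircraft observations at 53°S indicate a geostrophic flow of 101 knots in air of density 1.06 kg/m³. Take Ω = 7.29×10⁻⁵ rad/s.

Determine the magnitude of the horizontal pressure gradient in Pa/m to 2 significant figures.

6.4×10⁻³ Pa/m

Coriolis parameter at 53°S:
f = 2Ω sin φ = 2 × 7.29×10⁻⁵ × sin 53° = 1.16×10⁻⁴ s⁻¹
Wind speed in SI: 101 knots = 52.0 m/s
Geostrophic balance rearranged: |∂P/∂n| = f ρ V_g
|∂P/∂n| = 1.16×10⁻⁴ × 1.06 × 52.0 = 6.41×10⁻³ Pa/m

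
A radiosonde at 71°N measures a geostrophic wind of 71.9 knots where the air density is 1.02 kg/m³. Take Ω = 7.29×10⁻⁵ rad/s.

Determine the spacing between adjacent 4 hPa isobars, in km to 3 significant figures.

76.9 km

Coriolis parameter at 71°N:
f = 2Ω sin φ = 2 × 7.29×10⁻⁵ × sin 71° = 1.38×10⁻⁴ s⁻¹
Wind speed in SI: 71.9 knots = 37.0 m/s
Geostrophic balance rearranged: |∂P/∂n| = f ρ V_g
|∂P/∂n| = 1.38×10⁻⁴ × 1.02 × 37.0 = 5.20×10⁻³ Pa/m
Isobar spacing: Δn = ΔP/|∂P/∂n| = 400 Pa / 5.20×10⁻³ Pa/m = 76907 m ≈ 76.9 km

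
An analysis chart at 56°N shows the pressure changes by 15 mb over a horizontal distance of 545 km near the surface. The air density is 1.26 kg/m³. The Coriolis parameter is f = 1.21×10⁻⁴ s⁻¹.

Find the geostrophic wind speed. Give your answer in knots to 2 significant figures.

Pressure gradient: |∂P/∂n| = 1500 Pa / 545000 m = 2.75×10⁻³ Pa/m
Geostrophic balance (pressure-gradient force = Coriolis force):
V_g = (1/(fρ)) |∂P/∂n| = 2.75×10⁻³ / (1.21×10⁻⁴ × 1.26) = 18.1 m/s
Converting: 18.1 m/s × 1.944 = 35 knots

35 knots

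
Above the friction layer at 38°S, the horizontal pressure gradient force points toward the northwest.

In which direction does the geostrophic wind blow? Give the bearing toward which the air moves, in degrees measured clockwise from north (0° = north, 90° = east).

The pressure-gradient force points toward the northwest (bearing 315°).
Geostrophic balance: in the Southern Hemisphere the Coriolis force deflects motion to the left, so the geostrophic wind blows 90° to the left of the pressure-gradient force (low pressure on the right).
Rotating 315° by 90° counterclockwise gives 225° — the wind blows toward the southwest.

225°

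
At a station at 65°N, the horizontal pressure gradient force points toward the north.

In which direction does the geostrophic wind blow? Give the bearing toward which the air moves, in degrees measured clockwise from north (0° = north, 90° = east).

090°

The pressure-gradient force points toward the north (bearing 000°).
Geostrophic balance: in the Northern Hemisphere the Coriolis force deflects motion to the right, so the geostrophic wind blows 90° to the right of the pressure-gradient force (low pressure on the left).
Rotating 000° by 90° clockwise gives 090° — the wind blows toward the east.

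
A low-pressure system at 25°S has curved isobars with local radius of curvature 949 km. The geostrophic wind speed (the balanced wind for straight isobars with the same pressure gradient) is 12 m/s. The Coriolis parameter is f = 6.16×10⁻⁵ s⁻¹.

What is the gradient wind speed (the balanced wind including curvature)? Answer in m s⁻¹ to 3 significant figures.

10.2 m s⁻¹

Around a low, centrifugal force acts outward with Coriolis, so pressure-gradient force balances both:
(1/ρ)|∂P/∂n| = fV + V²/R  →  V² + fR·V − fR·V_g = 0
With fR = 6.16×10⁻⁵ × 949×10³ m = 58.5 m/s:
V = [−fR + √((fR)² + 4 fR V_g)]/2 = [−58.5 + √(58.5² + 4×58.5×12)]/2 = 10.2 m/s
Subgeostrophic (V < V_g = 12 m/s), as expected around a low.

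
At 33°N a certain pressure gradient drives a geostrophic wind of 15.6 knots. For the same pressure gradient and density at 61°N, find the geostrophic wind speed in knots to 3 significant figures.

9.71 knots

With the same pressure gradient and density, V_g ∝ 1/f ∝ 1/sin φ.
V₂ = V₁ · sin φ₁ / sin φ₂ = 15.6 × sin 33° / sin 61°
V₂ = 15.6 × 0.5446/0.8746 = 9.71 knots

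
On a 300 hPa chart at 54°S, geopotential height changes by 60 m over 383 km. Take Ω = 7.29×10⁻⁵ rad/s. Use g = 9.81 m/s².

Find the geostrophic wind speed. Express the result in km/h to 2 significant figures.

Coriolis parameter at 54°S:
f = 2Ω sin φ = 2 × 7.29×10⁻⁵ × sin 54° = 1.18×10⁻⁴ s⁻¹
Height gradient: |∂Z/∂n| = 60 m / 383000 m = 1.57×10⁻⁴
On a pressure surface, geostrophic balance gives V_g = (g/f)|∂Z/∂n|:
V_g = 9.81 × 1.57×10⁻⁴ / 1.18×10⁻⁴ = 13.0 m/s
Converting: 13.0 m/s × 3.6 = 47 km/h

47 km/h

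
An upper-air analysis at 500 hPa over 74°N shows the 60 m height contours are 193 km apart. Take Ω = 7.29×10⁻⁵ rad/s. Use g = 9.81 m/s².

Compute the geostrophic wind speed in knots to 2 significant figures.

Coriolis parameter at 74°N:
f = 2Ω sin φ = 2 × 7.29×10⁻⁵ × sin 74° = 1.40×10⁻⁴ s⁻¹
Height gradient: |∂Z/∂n| = 60 m / 193000 m = 3.11×10⁻⁴
On a pressure surface, geostrophic balance gives V_g = (g/f)|∂Z/∂n|:
V_g = 9.81 × 3.11×10⁻⁴ / 1.40×10⁻⁴ = 21.8 m/s
Converting: 21.8 m/s × 1.944 = 42 knots

42 knots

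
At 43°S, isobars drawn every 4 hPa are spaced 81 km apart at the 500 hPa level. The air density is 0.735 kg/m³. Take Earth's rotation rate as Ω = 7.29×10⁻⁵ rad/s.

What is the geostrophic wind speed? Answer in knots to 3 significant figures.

Coriolis parameter at 43°S:
f = 2Ω sin φ = 2 × 7.29×10⁻⁵ × sin 43° = 9.94×10⁻⁵ s⁻¹
Pressure gradient: |∂P/∂n| = 400 Pa / 81000 m = 4.94×10⁻³ Pa/m
Geostrophic balance (pressure-gradient force = Coriolis force):
V_g = (1/(fρ)) |∂P/∂n| = 4.94×10⁻³ / (9.94×10⁻⁵ × 0.735) = 67.6 m/s
Converting: 67.6 m/s × 1.944 = 131 knots

131 knots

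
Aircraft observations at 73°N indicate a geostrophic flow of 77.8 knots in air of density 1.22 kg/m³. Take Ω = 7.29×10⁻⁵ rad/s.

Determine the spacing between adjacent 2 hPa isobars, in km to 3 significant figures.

Coriolis parameter at 73°N:
f = 2Ω sin φ = 2 × 7.29×10⁻⁵ × sin 73° = 1.39×10⁻⁴ s⁻¹
Wind speed in SI: 77.8 knots = 40.0 m/s
Geostrophic balance rearranged: |∂P/∂n| = f ρ V_g
|∂P/∂n| = 1.39×10⁻⁴ × 1.22 × 40.0 = 6.81×10⁻³ Pa/m
Isobar spacing: Δn = ΔP/|∂P/∂n| = 200 Pa / 6.81×10⁻³ Pa/m = 29376 m ≈ 29.4 km

29.4 km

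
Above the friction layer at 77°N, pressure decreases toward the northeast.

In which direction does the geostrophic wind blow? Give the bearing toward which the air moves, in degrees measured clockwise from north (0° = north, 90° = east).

135°

The pressure-gradient force points toward the northeast (bearing 045°).
Geostrophic balance: in the Northern Hemisphere the Coriolis force deflects motion to the right, so the geostrophic wind blows 90° to the right of the pressure-gradient force (low pressure on the left).
Rotating 045° by 90° clockwise gives 135° — the wind blows toward the southeast.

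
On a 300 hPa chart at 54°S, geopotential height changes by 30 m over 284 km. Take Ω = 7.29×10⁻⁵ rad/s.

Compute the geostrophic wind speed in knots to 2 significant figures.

Coriolis parameter at 54°S:
f = 2Ω sin φ = 2 × 7.29×10⁻⁵ × sin 54° = 1.18×10⁻⁴ s⁻¹
Height gradient: |∂Z/∂n| = 30 m / 284000 m = 1.06×10⁻⁴
On a pressure surface, geostrophic balance gives V_g = (g/f)|∂Z/∂n|:
V_g = 9.81 × 1.06×10⁻⁴ / 1.18×10⁻⁴ = 8.79 m/s
Converting: 8.79 m/s × 1.944 = 17 knots

17 knots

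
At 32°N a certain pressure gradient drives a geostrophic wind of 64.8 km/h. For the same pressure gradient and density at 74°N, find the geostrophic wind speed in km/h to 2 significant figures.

With the same pressure gradient and density, V_g ∝ 1/f ∝ 1/sin φ.
V₂ = V₁ · sin φ₁ / sin φ₂ = 64.8 × sin 32° / sin 74°
V₂ = 64.8 × 0.5299/0.9613 = 36 km/h

36 km/h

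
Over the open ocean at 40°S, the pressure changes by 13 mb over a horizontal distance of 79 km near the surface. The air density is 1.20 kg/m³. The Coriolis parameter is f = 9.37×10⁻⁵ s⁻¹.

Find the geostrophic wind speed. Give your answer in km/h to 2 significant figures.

Pressure gradient: |∂P/∂n| = 1300 Pa / 79000 m = 1.65×10⁻² Pa/m
Geostrophic balance (pressure-gradient force = Coriolis force):
V_g = (1/(fρ)) |∂P/∂n| = 1.65×10⁻² / (9.37×10⁻⁵ × 1.20) = 146 m/s
Converting: 146 m/s × 3.6 = 530 km/h

530 km/h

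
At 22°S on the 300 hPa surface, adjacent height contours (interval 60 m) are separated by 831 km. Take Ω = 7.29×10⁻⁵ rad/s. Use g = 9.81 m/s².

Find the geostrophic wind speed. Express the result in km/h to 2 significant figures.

47 km/h

Coriolis parameter at 22°S:
f = 2Ω sin φ = 2 × 7.29×10⁻⁵ × sin 22° = 5.46×10⁻⁵ s⁻¹
Height gradient: |∂Z/∂n| = 60 m / 831000 m = 7.22×10⁻⁵
On a pressure surface, geostrophic balance gives V_g = (g/f)|∂Z/∂n|:
V_g = 9.81 × 7.22×10⁻⁵ / 5.46×10⁻⁵ = 13.0 m/s
Converting: 13.0 m/s × 3.6 = 47 km/h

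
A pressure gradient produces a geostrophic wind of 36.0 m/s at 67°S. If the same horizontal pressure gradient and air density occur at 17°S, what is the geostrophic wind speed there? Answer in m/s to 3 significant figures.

113 m/s

With the same pressure gradient and density, V_g ∝ 1/f ∝ 1/sin φ.
V₂ = V₁ · sin φ₁ / sin φ₂ = 36.0 × sin 67° / sin 17°
V₂ = 36.0 × 0.9205/0.2924 = 113 m/s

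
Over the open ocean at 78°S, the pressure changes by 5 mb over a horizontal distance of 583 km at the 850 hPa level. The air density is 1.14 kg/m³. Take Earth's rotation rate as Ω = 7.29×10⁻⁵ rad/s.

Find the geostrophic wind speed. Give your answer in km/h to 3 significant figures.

19.0 km/h

Coriolis parameter at 78°S:
f = 2Ω sin φ = 2 × 7.29×10⁻⁵ × sin 78° = 1.43×10⁻⁴ s⁻¹
Pressure gradient: |∂P/∂n| = 500 Pa / 583000 m = 8.58×10⁻⁴ Pa/m
Geostrophic balance (pressure-gradient force = Coriolis force):
V_g = (1/(fρ)) |∂P/∂n| = 8.58×10⁻⁴ / (1.43×10⁻⁴ × 1.14) = 5.28 m/s
Converting: 5.28 m/s × 3.6 = 19.0 km/h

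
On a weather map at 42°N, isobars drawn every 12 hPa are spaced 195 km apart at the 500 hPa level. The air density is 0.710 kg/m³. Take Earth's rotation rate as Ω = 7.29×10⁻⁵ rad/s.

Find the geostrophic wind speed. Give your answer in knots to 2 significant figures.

Coriolis parameter at 42°N:
f = 2Ω sin φ = 2 × 7.29×10⁻⁵ × sin 42° = 9.76×10⁻⁵ s⁻¹
Pressure gradient: |∂P/∂n| = 1200 Pa / 195000 m = 6.15×10⁻³ Pa/m
Geostrophic balance (pressure-gradient force = Coriolis force):
V_g = (1/(fρ)) |∂P/∂n| = 6.15×10⁻³ / (9.76×10⁻⁵ × 0.710) = 88.8 m/s
Converting: 88.8 m/s × 1.944 = 170 knots

170 knots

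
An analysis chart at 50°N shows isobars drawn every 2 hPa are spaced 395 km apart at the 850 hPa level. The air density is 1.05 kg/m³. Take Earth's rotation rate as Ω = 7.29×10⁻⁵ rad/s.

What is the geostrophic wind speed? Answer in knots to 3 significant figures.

8.39 knots

Coriolis parameter at 50°N:
f = 2Ω sin φ = 2 × 7.29×10⁻⁵ × sin 50° = 1.12×10⁻⁴ s⁻¹
Pressure gradient: |∂P/∂n| = 200 Pa / 395000 m = 5.06×10⁻⁴ Pa/m
Geostrophic balance (pressure-gradient force = Coriolis force):
V_g = (1/(fρ)) |∂P/∂n| = 5.06×10⁻⁴ / (1.12×10⁻⁴ × 1.05) = 4.32 m/s
Converting: 4.32 m/s × 1.944 = 8.39 knots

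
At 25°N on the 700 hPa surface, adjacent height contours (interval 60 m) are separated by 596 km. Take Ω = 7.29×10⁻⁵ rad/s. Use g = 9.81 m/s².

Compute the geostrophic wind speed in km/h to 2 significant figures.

Coriolis parameter at 25°N:
f = 2Ω sin φ = 2 × 7.29×10⁻⁵ × sin 25° = 6.16×10⁻⁵ s⁻¹
Height gradient: |∂Z/∂n| = 60 m / 596000 m = 1.01×10⁻⁴
On a pressure surface, geostrophic balance gives V_g = (g/f)|∂Z/∂n|:
V_g = 9.81 × 1.01×10⁻⁴ / 6.16×10⁻⁵ = 16.0 m/s
Converting: 16.0 m/s × 3.6 = 58 km/h

58 km/h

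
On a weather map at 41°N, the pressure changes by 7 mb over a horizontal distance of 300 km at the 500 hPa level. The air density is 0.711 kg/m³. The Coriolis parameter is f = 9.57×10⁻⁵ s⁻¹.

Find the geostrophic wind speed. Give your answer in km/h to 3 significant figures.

Pressure gradient: |∂P/∂n| = 700 Pa / 300000 m = 2.33×10⁻³ Pa/m
Geostrophic balance (pressure-gradient force = Coriolis force):
V_g = (1/(fρ)) |∂P/∂n| = 2.33×10⁻³ / (9.57×10⁻⁵ × 0.711) = 34.3 m/s
Converting: 34.3 m/s × 3.6 = 123 km/h

123 km/h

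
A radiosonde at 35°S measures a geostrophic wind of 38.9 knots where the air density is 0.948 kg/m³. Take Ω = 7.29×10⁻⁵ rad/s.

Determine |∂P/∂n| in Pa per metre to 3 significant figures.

1.59×10⁻³ Pa/m

Coriolis parameter at 35°S:
f = 2Ω sin φ = 2 × 7.29×10⁻⁵ × sin 35° = 8.36×10⁻⁵ s⁻¹
Wind speed in SI: 38.9 knots = 20.0 m/s
Geostrophic balance rearranged: |∂P/∂n| = f ρ V_g
|∂P/∂n| = 8.36×10⁻⁵ × 0.948 × 20.0 = 1.59×10⁻³ Pa/m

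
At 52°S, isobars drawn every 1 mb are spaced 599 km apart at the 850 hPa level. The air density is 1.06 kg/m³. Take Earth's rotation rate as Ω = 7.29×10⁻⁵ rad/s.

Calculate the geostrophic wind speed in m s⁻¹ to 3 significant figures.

Coriolis parameter at 52°S:
f = 2Ω sin φ = 2 × 7.29×10⁻⁵ × sin 52° = 1.15×10⁻⁴ s⁻¹
Pressure gradient: |∂P/∂n| = 100 Pa / 599000 m = 1.67×10⁻⁴ Pa/m
Geostrophic balance (pressure-gradient force = Coriolis force):
V_g = (1/(fρ)) |∂P/∂n| = 1.67×10⁻⁴ / (1.15×10⁻⁴ × 1.06) = 1.37 m/s

1.37 m s⁻¹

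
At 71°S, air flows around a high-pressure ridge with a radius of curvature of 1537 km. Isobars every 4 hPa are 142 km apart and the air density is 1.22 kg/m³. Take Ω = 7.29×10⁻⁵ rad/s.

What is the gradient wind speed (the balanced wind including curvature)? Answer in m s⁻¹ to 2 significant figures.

18 m s⁻¹

Coriolis parameter at 71°S:
f = 2Ω sin φ = 2 × 7.29×10⁻⁵ × sin 71° = 1.38×10⁻⁴ s⁻¹
Pressure gradient: |∂P/∂n| = 400 Pa / 142000 m = 2.82×10⁻³ Pa/m
Geostrophic speed: V_g = |∂P/∂n|/(fρ) = 2.82×10⁻³/(1.38×10⁻⁴ × 1.22) = 16.7 m/s
Around a high, pressure-gradient force acts outward with centrifugal, so Coriolis balances both:
fV = (1/ρ)|∂P/∂n| + V²/R  →  V² − fR·V + fR·V_g = 0
With fR = 1.38×10⁻⁴ × 1537×10³ m = 212 m/s:
V = [fR − √((fR)² − 4 fR V_g)]/2 = [212 − √(212² − 4×212×16.7)]/2 = 18.3 m/s
Supergeostrophic (V > V_g = 16.7 m/s), as expected around a high.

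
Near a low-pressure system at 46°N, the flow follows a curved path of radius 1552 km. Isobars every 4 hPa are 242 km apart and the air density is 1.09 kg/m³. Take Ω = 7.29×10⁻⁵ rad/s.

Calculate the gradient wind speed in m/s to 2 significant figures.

Coriolis parameter at 46°N:
f = 2Ω sin φ = 2 × 7.29×10⁻⁵ × sin 46° = 1.05×10⁻⁴ s⁻¹
Pressure gradient: |∂P/∂n| = 400 Pa / 242000 m = 1.65×10⁻³ Pa/m
Geostrophic speed: V_g = |∂P/∂n|/(fρ) = 1.65×10⁻³/(1.05×10⁻⁴ × 1.09) = 14.5 m/s
Around a low, centrifugal force acts outward with Coriolis, so pressure-gradient force balances both:
(1/ρ)|∂P/∂n| = fV + V²/R  →  V² + fR·V − fR·V_g = 0
With fR = 1.05×10⁻⁴ × 1552×10³ m = 163 m/s:
V = [−fR + √((fR)² + 4 fR V_g)]/2 = [−163 + √(163² + 4×163×14.5)]/2 = 13.4 m/s
Subgeostrophic (V < V_g = 14.5 m/s), as expected around a low.

13 m/s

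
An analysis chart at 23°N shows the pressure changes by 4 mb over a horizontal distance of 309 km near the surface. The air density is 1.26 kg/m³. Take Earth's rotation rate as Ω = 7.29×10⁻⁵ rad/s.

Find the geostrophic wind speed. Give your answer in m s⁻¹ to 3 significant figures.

Coriolis parameter at 23°N:
f = 2Ω sin φ = 2 × 7.29×10⁻⁵ × sin 23° = 5.70×10⁻⁵ s⁻¹
Pressure gradient: |∂P/∂n| = 400 Pa / 309000 m = 1.29×10⁻³ Pa/m
Geostrophic balance (pressure-gradient force = Coriolis force):
V_g = (1/(fρ)) |∂P/∂n| = 1.29×10⁻³ / (5.70×10⁻⁵ × 1.26) = 18.0 m/s

18.0 m s⁻¹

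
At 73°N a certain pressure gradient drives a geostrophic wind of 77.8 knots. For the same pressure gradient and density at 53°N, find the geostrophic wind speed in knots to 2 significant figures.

With the same pressure gradient and density, V_g ∝ 1/f ∝ 1/sin φ.
V₂ = V₁ · sin φ₁ / sin φ₂ = 77.8 × sin 73° / sin 53°
V₂ = 77.8 × 0.9563/0.7986 = 93 knots

93 knots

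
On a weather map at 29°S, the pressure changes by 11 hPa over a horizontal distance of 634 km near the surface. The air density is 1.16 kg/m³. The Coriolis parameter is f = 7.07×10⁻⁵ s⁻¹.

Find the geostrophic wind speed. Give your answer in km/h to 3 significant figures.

76.2 km/h

Pressure gradient: |∂P/∂n| = 1100 Pa / 634000 m = 1.74×10⁻³ Pa/m
Geostrophic balance (pressure-gradient force = Coriolis force):
V_g = (1/(fρ)) |∂P/∂n| = 1.74×10⁻³ / (7.07×10⁻⁵ × 1.16) = 21.2 m/s
Converting: 21.2 m/s × 3.6 = 76.2 km/h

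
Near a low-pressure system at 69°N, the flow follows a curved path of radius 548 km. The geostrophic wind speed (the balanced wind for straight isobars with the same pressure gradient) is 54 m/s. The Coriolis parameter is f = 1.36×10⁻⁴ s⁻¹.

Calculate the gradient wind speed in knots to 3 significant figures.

Around a low, centrifugal force acts outward with Coriolis, so pressure-gradient force balances both:
(1/ρ)|∂P/∂n| = fV + V²/R  →  V² + fR·V − fR·V_g = 0
With fR = 1.36×10⁻⁴ × 548×10³ m = 74.5 m/s:
V = [−fR + √((fR)² + 4 fR V_g)]/2 = [−74.5 + √(74.5² + 4×74.5×54)]/2 = 36.3 m/s
Subgeostrophic (V < V_g = 54 m/s), as expected around a low.
Converting: 36.3 m/s × 1.944 = 70.6 knots

70.6 knots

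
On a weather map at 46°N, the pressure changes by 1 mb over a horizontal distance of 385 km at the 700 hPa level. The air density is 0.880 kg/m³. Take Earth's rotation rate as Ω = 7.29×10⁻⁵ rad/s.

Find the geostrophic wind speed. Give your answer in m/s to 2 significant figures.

Coriolis parameter at 46°N:
f = 2Ω sin φ = 2 × 7.29×10⁻⁵ × sin 46° = 1.05×10⁻⁴ s⁻¹
Pressure gradient: |∂P/∂n| = 100 Pa / 385000 m = 2.60×10⁻⁴ Pa/m
Geostrophic balance (pressure-gradient force = Coriolis force):
V_g = (1/(fρ)) |∂P/∂n| = 2.60×10⁻⁴ / (1.05×10⁻⁴ × 0.880) = 2.81 m/s

2.8 m/s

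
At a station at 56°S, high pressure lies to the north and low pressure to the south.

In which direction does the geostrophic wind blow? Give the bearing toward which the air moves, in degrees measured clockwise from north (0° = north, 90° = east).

The pressure-gradient force points toward the south (bearing 180°).
Geostrophic balance: in the Southern Hemisphere the Coriolis force deflects motion to the left, so the geostrophic wind blows 90° to the left of the pressure-gradient force (low pressure on the right).
Rotating 180° by 90° counterclockwise gives 090° — the wind blows toward the east.

090°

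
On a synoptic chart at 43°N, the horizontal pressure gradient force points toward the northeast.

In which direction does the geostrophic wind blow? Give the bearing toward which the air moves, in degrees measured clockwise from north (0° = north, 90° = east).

135°

The pressure-gradient force points toward the northeast (bearing 045°).
Geostrophic balance: in the Northern Hemisphere the Coriolis force deflects motion to the right, so the geostrophic wind blows 90° to the right of the pressure-gradient force (low pressure on the left).
Rotating 045° by 90° clockwise gives 135° — the wind blows toward the southeast.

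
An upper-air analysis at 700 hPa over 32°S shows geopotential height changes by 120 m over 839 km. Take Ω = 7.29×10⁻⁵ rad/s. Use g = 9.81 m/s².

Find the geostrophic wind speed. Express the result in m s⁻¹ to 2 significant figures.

Coriolis parameter at 32°S:
f = 2Ω sin φ = 2 × 7.29×10⁻⁵ × sin 32° = 7.73×10⁻⁵ s⁻¹
Height gradient: |∂Z/∂n| = 120 m / 839000 m = 1.43×10⁻⁴
On a pressure surface, geostrophic balance gives V_g = (g/f)|∂Z/∂n|:
V_g = 9.81 × 1.43×10⁻⁴ / 7.73×10⁻⁵ = 18.2 m/s

18 m s⁻¹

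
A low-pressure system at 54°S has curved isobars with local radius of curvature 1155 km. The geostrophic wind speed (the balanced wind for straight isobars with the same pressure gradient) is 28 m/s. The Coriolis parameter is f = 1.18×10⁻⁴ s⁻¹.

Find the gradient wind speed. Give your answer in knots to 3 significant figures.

46.3 knots

Around a low, centrifugal force acts outward with Coriolis, so pressure-gradient force balances both:
(1/ρ)|∂P/∂n| = fV + V²/R  →  V² + fR·V − fR·V_g = 0
With fR = 1.18×10⁻⁴ × 1155×10³ m = 136 m/s:
V = [−fR + √((fR)² + 4 fR V_g)]/2 = [−136 + √(136² + 4×136×28)]/2 = 23.8 m/s
Subgeostrophic (V < V_g = 28 m/s), as expected around a low.
Converting: 23.8 m/s × 1.944 = 46.3 knots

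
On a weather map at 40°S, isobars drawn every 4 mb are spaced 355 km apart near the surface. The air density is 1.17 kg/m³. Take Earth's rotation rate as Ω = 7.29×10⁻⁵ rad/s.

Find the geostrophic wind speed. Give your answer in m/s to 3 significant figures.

10.3 m/s

Coriolis parameter at 40°S:
f = 2Ω sin φ = 2 × 7.29×10⁻⁵ × sin 40° = 9.37×10⁻⁵ s⁻¹
Pressure gradient: |∂P/∂n| = 400 Pa / 355000 m = 1.13×10⁻³ Pa/m
Geostrophic balance (pressure-gradient force = Coriolis force):
V_g = (1/(fρ)) |∂P/∂n| = 1.13×10⁻³ / (9.37×10⁻⁵ × 1.17) = 10.3 m/s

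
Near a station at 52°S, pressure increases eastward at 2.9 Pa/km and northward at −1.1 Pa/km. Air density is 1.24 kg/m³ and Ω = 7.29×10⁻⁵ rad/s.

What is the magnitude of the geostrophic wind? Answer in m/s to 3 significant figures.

Coriolis parameter at 52°S:
f = 2Ω sin φ = 2 × 7.29×10⁻⁵ × sin 52° = 1.15×10⁻⁴ s⁻¹
In the Southern Hemisphere f is negative: f = −1.15×10⁻⁴ s⁻¹.
Component geostrophic relations (x east, y north):
u_g = −(1/(fρ)) ∂P/∂y,  v_g = (1/(fρ)) ∂P/∂x
u_g = −(−1.1×10⁻³)/(−1.15×10⁻⁴ × 1.24) = −7.72 m/s;  v_g = (2.9×10⁻³)/(−1.15×10⁻⁴ × 1.24) = −20.4 m/s
|V_g| = √(u_g² + v_g²) = 21.8 m/s

21.8 m/s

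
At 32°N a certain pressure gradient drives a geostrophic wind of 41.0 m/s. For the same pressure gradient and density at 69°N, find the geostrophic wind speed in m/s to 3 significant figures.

23.3 m/s

With the same pressure gradient and density, V_g ∝ 1/f ∝ 1/sin φ.
V₂ = V₁ · sin φ₁ / sin φ₂ = 41.0 × sin 32° / sin 69°
V₂ = 41.0 × 0.5299/0.9336 = 23.3 m/s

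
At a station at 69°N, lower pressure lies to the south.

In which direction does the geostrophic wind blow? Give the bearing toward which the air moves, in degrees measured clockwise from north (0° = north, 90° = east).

270°

The pressure-gradient force points toward the south (bearing 180°).
Geostrophic balance: in the Northern Hemisphere the Coriolis force deflects motion to the right, so the geostrophic wind blows 90° to the right of the pressure-gradient force (low pressure on the left).
Rotating 180° by 90° clockwise gives 270° — the wind blows toward the west.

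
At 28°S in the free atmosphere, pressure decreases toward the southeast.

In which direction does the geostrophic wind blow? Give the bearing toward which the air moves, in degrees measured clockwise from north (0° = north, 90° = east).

The pressure-gradient force points toward the southeast (bearing 135°).
Geostrophic balance: in the Southern Hemisphere the Coriolis force deflects motion to the left, so the geostrophic wind blows 90° to the left of the pressure-gradient force (low pressure on the right).
Rotating 135° by 90° counterclockwise gives 045° — the wind blows toward the northeast.

045°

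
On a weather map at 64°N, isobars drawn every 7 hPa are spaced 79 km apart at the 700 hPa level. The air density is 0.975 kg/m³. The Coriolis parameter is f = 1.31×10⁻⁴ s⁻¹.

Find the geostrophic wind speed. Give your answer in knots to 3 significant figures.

135 knots

Pressure gradient: |∂P/∂n| = 700 Pa / 79000 m = 8.86×10⁻³ Pa/m
Geostrophic balance (pressure-gradient force = Coriolis force):
V_g = (1/(fρ)) |∂P/∂n| = 8.86×10⁻³ / (1.31×10⁻⁴ × 0.975) = 69.4 m/s
Converting: 69.4 m/s × 1.944 = 135 knots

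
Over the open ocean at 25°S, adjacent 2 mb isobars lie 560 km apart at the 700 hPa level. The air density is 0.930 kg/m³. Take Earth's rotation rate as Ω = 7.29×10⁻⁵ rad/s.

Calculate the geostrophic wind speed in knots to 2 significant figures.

12 knots

Coriolis parameter at 25°S:
f = 2Ω sin φ = 2 × 7.29×10⁻⁵ × sin 25° = 6.16×10⁻⁵ s⁻¹
Pressure gradient: |∂P/∂n| = 200 Pa / 560000 m = 3.57×10⁻⁴ Pa/m
Geostrophic balance (pressure-gradient force = Coriolis force):
V_g = (1/(fρ)) |∂P/∂n| = 3.57×10⁻⁴ / (6.16×10⁻⁵ × 0.930) = 6.23 m/s
Converting: 6.23 m/s × 1.944 = 12 knots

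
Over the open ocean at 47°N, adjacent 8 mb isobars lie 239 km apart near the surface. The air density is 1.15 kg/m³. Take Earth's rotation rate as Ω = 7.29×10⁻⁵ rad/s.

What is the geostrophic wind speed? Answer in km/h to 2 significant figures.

98 km/h

Coriolis parameter at 47°N:
f = 2Ω sin φ = 2 × 7.29×10⁻⁵ × sin 47° = 1.07×10⁻⁴ s⁻¹
Pressure gradient: |∂P/∂n| = 800 Pa / 239000 m = 3.35×10⁻³ Pa/m
Geostrophic balance (pressure-gradient force = Coriolis force):
V_g = (1/(fρ)) |∂P/∂n| = 3.35×10⁻³ / (1.07×10⁻⁴ × 1.15) = 27.3 m/s
Converting: 27.3 m/s × 3.6 = 98 km/h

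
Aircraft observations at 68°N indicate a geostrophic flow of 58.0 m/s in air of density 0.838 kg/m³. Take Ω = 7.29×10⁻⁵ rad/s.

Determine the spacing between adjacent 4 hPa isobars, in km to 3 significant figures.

60.9 km

Coriolis parameter at 68°N:
f = 2Ω sin φ = 2 × 7.29×10⁻⁵ × sin 68° = 1.35×10⁻⁴ s⁻¹
Geostrophic balance rearranged: |∂P/∂n| = f ρ V_g
|∂P/∂n| = 1.35×10⁻⁴ × 0.838 × 58.0 = 6.57×10⁻³ Pa/m
Isobar spacing: Δn = ΔP/|∂P/∂n| = 400 Pa / 6.57×10⁻³ Pa/m = 60879 m ≈ 60.9 km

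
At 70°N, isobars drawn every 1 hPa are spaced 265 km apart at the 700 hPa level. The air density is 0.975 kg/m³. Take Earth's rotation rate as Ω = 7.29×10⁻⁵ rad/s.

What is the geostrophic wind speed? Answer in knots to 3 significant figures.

Coriolis parameter at 70°N:
f = 2Ω sin φ = 2 × 7.29×10⁻⁵ × sin 70° = 1.37×10⁻⁴ s⁻¹
Pressure gradient: |∂P/∂n| = 100 Pa / 265000 m = 3.77×10⁻⁴ Pa/m
Geostrophic balance (pressure-gradient force = Coriolis force):
V_g = (1/(fρ)) |∂P/∂n| = 3.77×10⁻⁴ / (1.37×10⁻⁴ × 0.975) = 2.82 m/s
Converting: 2.82 m/s × 1.944 = 5.49 knots

5.49 knots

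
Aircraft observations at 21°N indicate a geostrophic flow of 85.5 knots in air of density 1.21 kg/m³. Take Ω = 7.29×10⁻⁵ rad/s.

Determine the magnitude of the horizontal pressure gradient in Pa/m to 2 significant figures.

Coriolis parameter at 21°N:
f = 2Ω sin φ = 2 × 7.29×10⁻⁵ × sin 21° = 5.23×10⁻⁵ s⁻¹
Wind speed in SI: 85.5 knots = 44.0 m/s
Geostrophic balance rearranged: |∂P/∂n| = f ρ V_g
|∂P/∂n| = 5.23×10⁻⁵ × 1.21 × 44.0 = 2.78×10⁻³ Pa/m

2.8×10⁻³ Pa/m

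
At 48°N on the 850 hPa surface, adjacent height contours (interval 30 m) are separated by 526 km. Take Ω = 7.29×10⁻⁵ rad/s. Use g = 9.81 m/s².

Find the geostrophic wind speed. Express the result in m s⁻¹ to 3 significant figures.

5.16 m s⁻¹

Coriolis parameter at 48°N:
f = 2Ω sin φ = 2 × 7.29×10⁻⁵ × sin 48° = 1.08×10⁻⁴ s⁻¹
Height gradient: |∂Z/∂n| = 30 m / 526000 m = 5.70×10⁻⁵
On a pressure surface, geostrophic balance gives V_g = (g/f)|∂Z/∂n|:
V_g = 9.81 × 5.70×10⁻⁵ / 1.08×10⁻⁴ = 5.16 m/s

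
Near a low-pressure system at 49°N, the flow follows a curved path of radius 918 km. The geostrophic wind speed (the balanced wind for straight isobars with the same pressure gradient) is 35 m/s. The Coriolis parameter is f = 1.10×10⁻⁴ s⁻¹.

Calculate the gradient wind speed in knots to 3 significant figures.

53.5 knots

Around a low, centrifugal force acts outward with Coriolis, so pressure-gradient force balances both:
(1/ρ)|∂P/∂n| = fV + V²/R  →  V² + fR·V − fR·V_g = 0
With fR = 1.10×10⁻⁴ × 918×10³ m = 101 m/s:
V = [−fR + √((fR)² + 4 fR V_g)]/2 = [−101 + √(101² + 4×101×35)]/2 = 27.5 m/s
Subgeostrophic (V < V_g = 35 m/s), as expected around a low.
Converting: 27.5 m/s × 1.944 = 53.5 knots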